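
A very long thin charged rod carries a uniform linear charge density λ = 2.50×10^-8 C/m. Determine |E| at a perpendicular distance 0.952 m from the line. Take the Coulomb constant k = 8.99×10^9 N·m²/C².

By cylindrical symmetry E is radial; use a coaxial Gaussian cylinder of radius 0.952 m and length L.
Q_enc = λL, so λ_enc = 2.50×10^-8 C/m.
Gauss's law: E·2πrL = λ_enc L/ε₀.
E = 2k|λ_enc|/r = 2(8.99×10^9)(2.50×10^-8)/(0.952) = 472 N/C.

472 N/C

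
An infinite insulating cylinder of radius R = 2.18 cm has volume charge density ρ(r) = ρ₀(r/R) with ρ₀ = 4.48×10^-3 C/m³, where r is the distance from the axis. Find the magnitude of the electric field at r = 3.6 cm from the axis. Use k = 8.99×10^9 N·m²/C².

E = 2.23e6 V/m

By cylindrical symmetry E is radial; use a coaxial Gaussian cylinder of radius 3.6 cm and length L (r > R, full charge per length enclosed).
λ_enc = 2π ∫₀^R ρ₀(r'/R)^1 r' dr' = 2πρ₀R²/3 = 4.459×10^-6 C/m.
By Gauss's law (flux through the curved wall only), E·2πrL = λ_enc L/ε₀.
E = 2k|λ_enc|/r = 2(8.99×10^9)(4.459e-6)/(0.036) = 2.23e6 N/C.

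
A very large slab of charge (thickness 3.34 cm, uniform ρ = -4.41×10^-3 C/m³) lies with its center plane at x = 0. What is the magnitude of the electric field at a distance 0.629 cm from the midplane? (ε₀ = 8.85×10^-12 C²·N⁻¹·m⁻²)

|E| ≈ 3.13e6 V/m

By symmetry E is perpendicular to the slab. A Gaussian pillbox from −0.629 cm to +0.629 cm (face area A) lies entirely within the slab.
Q_enc = ρ·(2x)·A and flux = 2EA, so 2EA = 2ρxA/ε₀ ⇒ E = |ρ|x/ε₀.
E = (4.41e-3)(0.00629)/(8.85×10^-12) = 3.13×10^6 N/C.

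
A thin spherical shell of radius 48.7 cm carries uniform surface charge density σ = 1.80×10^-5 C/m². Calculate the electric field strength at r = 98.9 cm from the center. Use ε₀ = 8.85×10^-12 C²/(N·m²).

|E| = 4.93×10^5 N/C

Take a concentric spherical Gaussian surface of radius r = 98.9 cm (r > 48.7 cm).
The entire shell is enclosed: Q_enc = σ·4πR² = (1.80e-5)·4π·(0.487)² = 5.365e-5 C.
Gauss's law: E·4πr² = Q_enc/ε₀.
E = |Q_enc|/(4πε₀r²) = (5.365e-5)/(4π·8.85×10^-12·(0.989)²) = 4.93e5 N/C.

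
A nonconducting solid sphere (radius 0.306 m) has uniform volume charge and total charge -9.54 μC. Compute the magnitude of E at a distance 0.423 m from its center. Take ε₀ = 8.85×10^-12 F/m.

4.79×10^5 N/C

Symmetry ⇒ E = E(r) r̂. Gaussian sphere of radius r = 0.423 m (r > R, so the entire charge is enclosed).
Q_enc = -9.54 μC = -9.54×10^-6 C.
Applying ∮E·dA = Q_enc/ε₀ with Φ = E(4πr²):
E = |Q_enc|/(4πε₀r²) = (9.54e-6)/(4π·8.85×10^-12·(0.423)²) = 4.79e5 N/C.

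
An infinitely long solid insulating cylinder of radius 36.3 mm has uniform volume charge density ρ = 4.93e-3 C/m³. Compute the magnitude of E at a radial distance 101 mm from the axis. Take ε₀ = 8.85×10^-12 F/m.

3.63×10^6 N/C

Take a coaxial cylindrical Gaussian surface of radius r = 101 mm and length L (r > 36.3 mm, full cross-section enclosed).
λ_enc = ρ·πR² = (4.93×10^-3)π(0.0363)² = 2.041e-5 C/m.
Gauss's law: E·2πrL = λ_enc L/ε₀.
E = |λ_enc|/(2πε₀r) = (2.041×10^-5)/(2π·8.85×10^-12·0.101) = 3.63×10^6 N/C.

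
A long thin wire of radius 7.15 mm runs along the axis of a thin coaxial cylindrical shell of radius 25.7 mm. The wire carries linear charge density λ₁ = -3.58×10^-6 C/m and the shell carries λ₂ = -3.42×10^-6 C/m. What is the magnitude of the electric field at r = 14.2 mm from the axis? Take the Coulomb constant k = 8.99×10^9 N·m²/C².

|E| ≈ 4.53×10^6 N/C

Coaxial Gaussian cylinder, radius r = 14.2 mm, length L (between the conductors, 7.15 mm < r < 25.7 mm).
Only the inner wire is enclosed; the outer shell contributes nothing inside itself. λ_enc = λ₁ = -3.58e-6 C/m.
Applying ∮E·dA = Q_enc/ε₀ with the end caps contributing no flux:
E = 2k|λ_enc|/r = 2(8.99×10^9)(3.58e-6)/(0.0142) = 4.53×10^6 N/C.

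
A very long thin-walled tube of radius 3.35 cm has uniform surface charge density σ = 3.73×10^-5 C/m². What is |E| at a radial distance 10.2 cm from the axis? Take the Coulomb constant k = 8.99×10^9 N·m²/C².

1.38×10^6 V/m

Take a coaxial cylindrical Gaussian surface of radius r = 10.2 cm and length L (r > 3.35 cm).
The whole shell is enclosed: λ_enc = σ·2πR = (3.73×10^-5)·2π·(0.0335) = 7.851e-6 C/m.
By Gauss's law (flux through the curved wall only), E·2πrL = λ_enc L/ε₀.
E = 2k|λ_enc|/r = 2(8.99×10^9)(7.851×10^-6)/(0.102) = 1.38×10^6 N/C.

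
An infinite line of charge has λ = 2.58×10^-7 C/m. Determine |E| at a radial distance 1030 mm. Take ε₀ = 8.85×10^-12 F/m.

4.50e3 N/C

Choose a coaxial cylinder of radius r = 1030 mm (arbitrary length L) as the Gaussian surface.
Q_enc = λL, so λ_enc = 2.58×10^-7 C/m.
Gauss's law: E·2πrL = λ_enc L/ε₀.
E = |λ_enc|/(2πε₀r) = (2.58×10^-7)/(2π·8.85×10^-12·1.03) = 4.50×10^3 N/C.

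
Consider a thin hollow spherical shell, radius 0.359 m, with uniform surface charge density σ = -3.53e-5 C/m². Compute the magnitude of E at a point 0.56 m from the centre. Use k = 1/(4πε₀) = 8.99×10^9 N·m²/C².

|E| = 1.64e6 N/C

By spherical symmetry E is radial; choose a Gaussian sphere of radius r = 0.56 m (r > 0.359 m).
The entire shell is enclosed: Q_enc = σ·4πR² = (-3.53e-5)·4π·(0.359)² = -5.717e-5 C.
By Gauss's law, ∮E·dA = E·4πr² = Q_enc/ε₀.
E = k|Q_enc|/r² = (8.99×10^9)(5.717e-5)/(0.56)² = 1.64×10^6 N/C.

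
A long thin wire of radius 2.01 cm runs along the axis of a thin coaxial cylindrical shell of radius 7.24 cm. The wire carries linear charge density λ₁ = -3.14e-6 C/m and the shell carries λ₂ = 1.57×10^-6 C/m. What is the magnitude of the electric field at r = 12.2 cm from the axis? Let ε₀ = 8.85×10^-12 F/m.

Take a coaxial cylindrical Gaussian surface of radius r = 12.2 cm and length L (r > 7.24 cm, enclosing both).
λ_enc = λ₁ + λ₂ = (-3.14e-6) + (1.57e-6) = -1.57e-6 C/m.
Gauss's law: E·2πrL = λ_enc L/ε₀.
E = |λ_enc|/(2πε₀r) = (1.57e-6)/(2π·8.85×10^-12·0.122) = 2.31×10^5 N/C.

E ≈ 2.31×10^5 N/C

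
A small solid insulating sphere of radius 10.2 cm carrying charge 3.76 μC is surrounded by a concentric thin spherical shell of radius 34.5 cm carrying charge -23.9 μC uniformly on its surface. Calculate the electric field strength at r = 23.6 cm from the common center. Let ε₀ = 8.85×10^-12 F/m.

Symmetry ⇒ E = E(r) r̂. Gaussian sphere of radius r = 23.6 cm (between the bodies, 10.2 cm < r < 34.5 cm).
The shell at 34.5 cm lies outside the Gaussian surface, so Q_enc = 3.76 μC = 3.76×10^-6 C.
Gauss's law: E·4πr² = Q_enc/ε₀.
E = |Q_enc|/(4πε₀r²) = (3.76×10^-6)/(4π·8.85×10^-12·(0.236)²) = 6.07e5 N/C.

|E| = 6.07×10^5 N/C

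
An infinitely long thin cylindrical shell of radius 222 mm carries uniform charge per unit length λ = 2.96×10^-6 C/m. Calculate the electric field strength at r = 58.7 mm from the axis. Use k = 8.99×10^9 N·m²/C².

Take a coaxial cylindrical Gaussian surface of radius r = 58.7 mm and length L (r < 222 mm, inside the shell).
All the surface charge lies outside this cylinder: Q_enc = 0, hence E = 0.

|E| = 0 N/C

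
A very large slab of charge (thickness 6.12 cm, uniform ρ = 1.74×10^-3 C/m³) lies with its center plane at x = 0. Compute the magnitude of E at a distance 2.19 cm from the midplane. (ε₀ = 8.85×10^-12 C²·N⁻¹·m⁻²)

E = 4.31×10^6 N/C

By symmetry E is perpendicular to the slab. A Gaussian pillbox from −2.19 cm to +2.19 cm (face area A) lies entirely within the slab.
Q_enc = ρ·(2x)·A and flux = 2EA, so 2EA = 2ρxA/ε₀ ⇒ E = |ρ|x/ε₀.
E = (1.74e-3)(0.0219)/(8.85×10^-12) = 4.31×10^6 N/C.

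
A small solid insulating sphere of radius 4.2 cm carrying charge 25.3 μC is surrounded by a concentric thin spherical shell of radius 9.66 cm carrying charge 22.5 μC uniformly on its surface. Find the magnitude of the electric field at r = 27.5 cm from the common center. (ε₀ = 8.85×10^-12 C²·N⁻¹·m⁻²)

5.68×10^6 V/m

Take a concentric spherical Gaussian surface of radius r = 27.5 cm (r > 9.66 cm, enclosing both).
Q_enc = (25.3 μC) + (22.5 μC) = 4.78e-5 C.
Applying ∮E·dA = Q_enc/ε₀ with Φ = E(4πr²):
E = |Q_enc|/(4πε₀r²) = (4.78×10^-5)/(4π·8.85×10^-12·(0.275)²) = 5.68e6 N/C.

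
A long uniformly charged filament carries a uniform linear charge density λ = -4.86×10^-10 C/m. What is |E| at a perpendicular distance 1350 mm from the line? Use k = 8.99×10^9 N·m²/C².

Take a coaxial cylindrical Gaussian surface of radius r = 1350 mm and length L.
Q_enc = λL, so λ_enc = -4.86e-10 C/m.
By Gauss's law (flux through the curved wall only), E·2πrL = λ_enc L/ε₀.
E = 2k|λ_enc|/r = 2(8.99×10^9)(4.86×10^-10)/(1.35) = 6.47 N/C.

E ≈ 6.47 N/C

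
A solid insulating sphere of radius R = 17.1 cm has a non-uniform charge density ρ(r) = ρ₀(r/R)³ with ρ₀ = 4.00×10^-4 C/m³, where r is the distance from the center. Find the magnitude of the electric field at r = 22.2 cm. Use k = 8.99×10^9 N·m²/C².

By spherical symmetry E is radial; choose a Gaussian sphere of radius r = 22.2 cm (r > R, all charge enclosed).
Q_enc = 4π ∫₀^R ρ₀(r'/R)^3 r'² dr' = 4πρ₀R³/6 = 4.189×10^-6 C.
Since E is radial and uniform over the Gaussian sphere, Φ = E·4πr² = Q_enc/ε₀.
E = k|Q_enc|/r² = (8.99×10^9)(4.189×10^-6)/(0.222)² = 7.64e5 N/C.

7.64×10^5 N/C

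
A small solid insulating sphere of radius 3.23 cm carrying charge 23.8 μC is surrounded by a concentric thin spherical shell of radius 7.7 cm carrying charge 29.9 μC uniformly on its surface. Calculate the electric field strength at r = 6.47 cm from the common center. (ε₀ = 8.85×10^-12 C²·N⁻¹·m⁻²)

By spherical symmetry E is radial; choose a Gaussian sphere of radius r = 6.47 cm (between the bodies, 3.23 cm < r < 7.7 cm).
Only the inner charge is enclosed; the outer shell contributes nothing inside itself. Q_enc = 23.8 μC = 2.38×10^-5 C.
Since E is radial and uniform over the Gaussian sphere, Φ = E·4πr² = Q_enc/ε₀.
E = |Q_enc|/(4πε₀r²) = (2.38e-5)/(4π·8.85×10^-12·(0.0647)²) = 5.11×10^7 N/C.

|E| = 5.11e7 V/m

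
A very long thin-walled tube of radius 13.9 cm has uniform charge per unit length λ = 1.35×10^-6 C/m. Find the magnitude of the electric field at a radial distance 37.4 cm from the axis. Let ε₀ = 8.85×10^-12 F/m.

E ≈ 6.49e4 V/m

Coaxial Gaussian cylinder, radius r = 37.4 cm, length L (r > 13.9 cm).
The full line charge is enclosed: λ_enc = 1.35×10^-6 C/m.
Applying ∮E·dA = Q_enc/ε₀ with the end caps contributing no flux:
E = |λ_enc|/(2πε₀r) = (1.35×10^-6)/(2π·8.85×10^-12·0.374) = 6.49×10^4 N/C.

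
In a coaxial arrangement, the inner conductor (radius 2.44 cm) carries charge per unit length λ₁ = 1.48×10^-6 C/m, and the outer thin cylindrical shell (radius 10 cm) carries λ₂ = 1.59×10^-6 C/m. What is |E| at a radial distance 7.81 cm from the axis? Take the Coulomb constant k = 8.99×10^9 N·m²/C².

Take a coaxial cylindrical Gaussian surface of radius r = 7.81 cm and length L (between the conductors, 2.44 cm < r < 10 cm).
The shell at 10 cm lies outside the Gaussian surface, so λ_enc = λ₁ = 1.48×10^-6 C/m.
Since E is radial and uniform over the curved surface, Φ = E·2πrL = Q_enc/ε₀ = λ_enc L/ε₀.
E = 2k|λ_enc|/r = 2(8.99×10^9)(1.48e-6)/(0.0781) = 3.41×10^5 N/C.

E ≈ 3.41×10^5 V/m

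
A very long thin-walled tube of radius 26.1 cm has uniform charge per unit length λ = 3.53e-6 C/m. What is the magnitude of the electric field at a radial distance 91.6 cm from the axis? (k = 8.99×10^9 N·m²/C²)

|E| ≈ 6.93e4 N/C

By cylindrical symmetry E is radial; use a coaxial Gaussian cylinder of radius 91.6 cm and length L (r > 26.1 cm).
The full line charge is enclosed: λ_enc = 3.53×10^-6 C/m.
By Gauss's law (flux through the curved wall only), E·2πrL = λ_enc L/ε₀.
E = 2k|λ_enc|/r = 2(8.99×10^9)(3.53×10^-6)/(0.916) = 6.93×10^4 N/C.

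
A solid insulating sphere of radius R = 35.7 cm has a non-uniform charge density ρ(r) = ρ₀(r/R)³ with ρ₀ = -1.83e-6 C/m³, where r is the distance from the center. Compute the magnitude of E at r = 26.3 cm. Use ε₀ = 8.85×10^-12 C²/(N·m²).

|E| ≈ 3.62×10^3 N/C

By spherical symmetry E is radial; choose a Gaussian sphere of radius r = 26.3 cm (r < R).
Integrate the density: Q_enc = 4π ∫₀^r ρ₀(r'/R)^3 r'² dr' = 4πρ₀ r^6/(6·R³) = -2.788×10^-8 C.
Applying ∮E·dA = Q_enc/ε₀ with Φ = E(4πr²):
E = |Q_enc|/(4πε₀r²) = (2.788×10^-8)/(4π·8.85×10^-12·(0.263)²) = 3.62×10^3 N/C.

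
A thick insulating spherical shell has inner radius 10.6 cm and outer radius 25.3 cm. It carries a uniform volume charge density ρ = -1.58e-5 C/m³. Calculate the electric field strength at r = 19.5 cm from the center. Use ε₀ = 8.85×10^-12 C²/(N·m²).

Symmetry ⇒ E = E(r) r̂. Gaussian sphere of radius r = 19.5 cm (within the shell material, 10.6 cm < r < 25.3 cm).
Only the shell between 10.6 cm and r is enclosed: Q_enc = ρ·(4π/3)(r³ − a³) = (-1.58×10^-5)·(4π/3)·((0.195)³ − (0.106)³) = -4.119×10^-7 C.
Applying ∮E·dA = Q_enc/ε₀ with Φ = E(4πr²):
E = |Q_enc|/(4πε₀r²) = (4.119×10^-7)/(4π·8.85×10^-12·(0.195)²) = 9.74×10^4 N/C.

E = 9.74×10^4 V/m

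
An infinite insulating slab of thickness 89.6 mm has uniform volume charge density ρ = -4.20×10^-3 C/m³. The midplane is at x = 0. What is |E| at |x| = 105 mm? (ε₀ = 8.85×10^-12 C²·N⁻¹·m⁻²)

The point |x| = 105 mm lies outside the slab (half-thickness 0.0448 m). A symmetric pillbox spanning the full slab encloses Q_enc = ρ·d·A.
Flux = 2EA ⇒ E = |ρ|d/(2ε₀), independent of distance outside.
E = (4.20×10^-3)(0.0896)/(2·8.85×10^-12) = 2.13×10^7 N/C.

2.13e7 V/m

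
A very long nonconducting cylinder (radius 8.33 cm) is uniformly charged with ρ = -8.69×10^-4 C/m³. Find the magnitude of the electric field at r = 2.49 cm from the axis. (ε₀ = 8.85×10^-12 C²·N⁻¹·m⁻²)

|E| = 1.22×10^6 N/C

Coaxial Gaussian cylinder, radius r = 2.49 cm, length L (r < R).
Charge inside radius r per length L is ρ·πr²·L, so λ_enc = ρπr² = -1.693×10^-6 C/m.
By Gauss's law (flux through the curved wall only), E·2πrL = λ_enc L/ε₀.
E = |λ_enc|/(2πε₀r) = (1.693×10^-6)/(2π·8.85×10^-12·0.0249) = 1.22×10^6 N/C.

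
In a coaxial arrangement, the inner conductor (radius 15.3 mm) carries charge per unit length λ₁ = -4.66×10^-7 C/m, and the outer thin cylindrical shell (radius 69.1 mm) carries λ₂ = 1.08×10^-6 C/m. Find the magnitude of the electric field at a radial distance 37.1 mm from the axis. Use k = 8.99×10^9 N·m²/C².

Coaxial Gaussian cylinder, radius r = 37.1 mm, length L (between the conductors, 15.3 mm < r < 69.1 mm).
The shell at 69.1 mm lies outside the Gaussian surface, so λ_enc = λ₁ = -4.66e-7 C/m.
Gauss's law: E·2πrL = λ_enc L/ε₀.
E = 2k|λ_enc|/r = 2(8.99×10^9)(4.66e-7)/(0.0371) = 2.26×10^5 N/C.

E = 2.26×10^5 N/C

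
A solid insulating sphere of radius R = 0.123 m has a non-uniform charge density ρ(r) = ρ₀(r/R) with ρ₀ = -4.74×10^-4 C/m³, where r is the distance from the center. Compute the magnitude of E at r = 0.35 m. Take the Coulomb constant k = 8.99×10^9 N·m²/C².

Use a concentric Gaussian sphere at r = 0.35 m (r > R, all charge enclosed).
Q_enc = 4π ∫₀^R ρ₀(r'/R)^1 r'² dr' = 4πρ₀R³/4 = -2.771×10^-6 C.
Since E is radial and uniform over the Gaussian sphere, Φ = E·4πr² = Q_enc/ε₀.
E = k|Q_enc|/r² = (8.99×10^9)(2.771×10^-6)/(0.35)² = 2.03×10^5 N/C.

E = 2.03×10^5 N/C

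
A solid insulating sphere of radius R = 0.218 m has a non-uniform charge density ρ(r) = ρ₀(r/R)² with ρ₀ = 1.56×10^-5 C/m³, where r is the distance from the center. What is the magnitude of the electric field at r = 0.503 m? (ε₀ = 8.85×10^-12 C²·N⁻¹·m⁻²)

1.44×10^4 N/C

Symmetry ⇒ E = E(r) r̂. Gaussian sphere of radius r = 0.503 m (r > R, all charge enclosed).
Q_enc = 4π ∫₀^R ρ₀(r'/R)^2 r'² dr' = 4πρ₀R³/5 = 4.062×10^-7 C.
Gauss's law: E·4πr² = Q_enc/ε₀.
E = |Q_enc|/(4πε₀r²) = (4.062e-7)/(4π·8.85×10^-12·(0.503)²) = 1.44e4 N/C.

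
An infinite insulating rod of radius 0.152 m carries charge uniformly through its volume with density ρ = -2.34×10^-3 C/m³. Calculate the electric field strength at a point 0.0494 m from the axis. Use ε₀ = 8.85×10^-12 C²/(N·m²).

Choose a coaxial cylinder of radius r = 0.0494 m (arbitrary length L) as the Gaussian surface (r < R).
Enclosed charge per unit length: λ_enc = ρ·πr² = (-2.34×10^-3)π(0.0494)² = -1.794×10^-5 C/m.
Gauss's law: E·2πrL = λ_enc L/ε₀.
E = |λ_enc|/(2πε₀r) = (1.794e-5)/(2π·8.85×10^-12·0.0494) = 6.53e6 N/C.

E = 6.53e6 V/m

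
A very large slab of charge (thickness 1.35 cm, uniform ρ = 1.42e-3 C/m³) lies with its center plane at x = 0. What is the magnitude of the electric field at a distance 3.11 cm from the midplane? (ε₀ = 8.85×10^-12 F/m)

E = 1.08e6 N/C

The point |x| = 3.11 cm lies outside the slab (half-thickness 0.00675 m). A symmetric pillbox spanning the full slab encloses Q_enc = ρ·d·A.
Flux = 2EA ⇒ E = |ρ|d/(2ε₀), independent of distance outside.
E = (1.42e-3)(0.0135)/(2·8.85×10^-12) = 1.08e6 N/C.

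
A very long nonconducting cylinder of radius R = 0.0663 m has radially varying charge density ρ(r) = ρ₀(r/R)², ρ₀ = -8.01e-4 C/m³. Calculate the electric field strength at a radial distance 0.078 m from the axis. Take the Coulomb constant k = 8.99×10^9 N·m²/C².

|E| ≈ 1.27e6 N/C

Coaxial Gaussian cylinder, radius r = 0.078 m, length L (r > R, full charge per length enclosed).
λ_enc = 2π ∫₀^R ρ₀(r'/R)^2 r' dr' = 2πρ₀R²/4 = -5.531×10^-6 C/m.
Since E is radial and uniform over the curved surface, Φ = E·2πrL = Q_enc/ε₀ = λ_enc L/ε₀.
E = 2k|λ_enc|/r = 2(8.99×10^9)(5.531e-6)/(0.078) = 1.27×10^6 N/C.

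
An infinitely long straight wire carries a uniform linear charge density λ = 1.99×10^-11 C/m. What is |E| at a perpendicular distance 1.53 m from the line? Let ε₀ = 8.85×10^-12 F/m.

0.234 V/m

Coaxial Gaussian cylinder, radius r = 1.53 m, length L.
Q_enc = λL, so λ_enc = 1.99×10^-11 C/m.
By Gauss's law (flux through the curved wall only), E·2πrL = λ_enc L/ε₀.
E = |λ_enc|/(2πε₀r) = (1.99×10^-11)/(2π·8.85×10^-12·1.53) = 0.234 N/C.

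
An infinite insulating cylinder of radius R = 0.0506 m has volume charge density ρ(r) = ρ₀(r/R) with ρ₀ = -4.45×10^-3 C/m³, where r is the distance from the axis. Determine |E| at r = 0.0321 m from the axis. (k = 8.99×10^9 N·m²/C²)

|E| = 3.41×10^6 N/C

Choose a coaxial cylinder of radius r = 0.0321 m (arbitrary length L) as the Gaussian surface (r < R).
Integrating ρ over the cross-section to radius r: λ_enc = (2πρ₀/R) ∫₀^r r'^2 dr' = 2πρ₀ r^3/(3·R) = -6.092e-6 C/m.
Since E is radial and uniform over the curved surface, Φ = E·2πrL = Q_enc/ε₀ = λ_enc L/ε₀.
E = 2k|λ_enc|/r = 2(8.99×10^9)(6.092×10^-6)/(0.0321) = 3.41×10^6 N/C.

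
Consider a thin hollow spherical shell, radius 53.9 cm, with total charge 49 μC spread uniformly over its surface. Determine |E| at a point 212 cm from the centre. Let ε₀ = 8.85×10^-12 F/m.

Take a concentric spherical Gaussian surface of radius r = 212 cm (r > 53.9 cm).
The entire shell is enclosed: Q_enc = 4.90×10^-5 C.
Applying ∮E·dA = Q_enc/ε₀ with Φ = E(4πr²):
E = |Q_enc|/(4πε₀r²) = (4.90e-5)/(4π·8.85×10^-12·(2.12)²) = 9.80×10^4 N/C.

|E| ≈ 9.80×10^4 N/C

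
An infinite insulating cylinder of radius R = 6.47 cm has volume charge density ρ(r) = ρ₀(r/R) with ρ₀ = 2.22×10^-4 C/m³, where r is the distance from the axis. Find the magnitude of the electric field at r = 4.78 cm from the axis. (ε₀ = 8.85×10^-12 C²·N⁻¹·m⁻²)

By cylindrical symmetry E is radial; use a coaxial Gaussian cylinder of radius 4.78 cm and length L (r < R).
Integrating ρ over the cross-section to radius r: λ_enc = (2πρ₀/R) ∫₀^r r'^2 dr' = 2πρ₀ r^3/(3·R) = 7.849×10^-7 C/m.
Gauss's law: E·2πrL = λ_enc L/ε₀.
E = |λ_enc|/(2πε₀r) = (7.849×10^-7)/(2π·8.85×10^-12·0.0478) = 2.95e5 N/C.

E = 2.95×10^5 V/m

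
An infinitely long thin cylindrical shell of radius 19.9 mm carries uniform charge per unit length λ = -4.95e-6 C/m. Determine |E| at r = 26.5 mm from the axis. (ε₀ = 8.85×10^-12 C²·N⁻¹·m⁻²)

|E| ≈ 3.36×10^6 N/C

Coaxial Gaussian cylinder, radius r = 26.5 mm, length L (r > 19.9 mm).
The full line charge is enclosed: λ_enc = -4.95×10^-6 C/m.
By Gauss's law (flux through the curved wall only), E·2πrL = λ_enc L/ε₀.
E = |λ_enc|/(2πε₀r) = (4.95×10^-6)/(2π·8.85×10^-12·0.0265) = 3.36×10^6 N/C.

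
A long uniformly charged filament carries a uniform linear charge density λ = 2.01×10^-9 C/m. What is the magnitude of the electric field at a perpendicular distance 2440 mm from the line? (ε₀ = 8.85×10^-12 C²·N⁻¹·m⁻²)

Choose a coaxial cylinder of radius r = 2440 mm (arbitrary length L) as the Gaussian surface.
Q_enc = λL, so λ_enc = 2.01×10^-9 C/m.
By Gauss's law (flux through the curved wall only), E·2πrL = λ_enc L/ε₀.
E = |λ_enc|/(2πε₀r) = (2.01×10^-9)/(2π·8.85×10^-12·2.44) = 14.8 N/C.

|E| ≈ 14.8 N/C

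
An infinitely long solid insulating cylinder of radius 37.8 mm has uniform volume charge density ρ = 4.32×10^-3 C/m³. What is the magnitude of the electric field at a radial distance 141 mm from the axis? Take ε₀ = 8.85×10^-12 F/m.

E = 2.47×10^6 N/C

By cylindrical symmetry E is radial; use a coaxial Gaussian cylinder of radius 141 mm and length L (r > 37.8 mm, full cross-section enclosed).
λ_enc = ρ·πR² = (4.32×10^-3)π(0.0378)² = 1.939×10^-5 C/m.
Gauss's law: E·2πrL = λ_enc L/ε₀.
E = |λ_enc|/(2πε₀r) = (1.939×10^-5)/(2π·8.85×10^-12·0.141) = 2.47e6 N/C.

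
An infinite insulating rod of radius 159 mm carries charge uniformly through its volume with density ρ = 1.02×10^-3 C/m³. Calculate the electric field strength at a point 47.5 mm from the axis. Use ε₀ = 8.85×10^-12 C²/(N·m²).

|E| = 2.74×10^6 V/m

Coaxial Gaussian cylinder, radius r = 47.5 mm, length L (r < R).
Charge inside radius r per length L is ρ·πr²·L, so λ_enc = ρπr² = 7.23e-6 C/m.
Since E is radial and uniform over the curved surface, Φ = E·2πrL = Q_enc/ε₀ = λ_enc L/ε₀.
E = |λ_enc|/(2πε₀r) = (7.23×10^-6)/(2π·8.85×10^-12·0.0475) = 2.74e6 N/C.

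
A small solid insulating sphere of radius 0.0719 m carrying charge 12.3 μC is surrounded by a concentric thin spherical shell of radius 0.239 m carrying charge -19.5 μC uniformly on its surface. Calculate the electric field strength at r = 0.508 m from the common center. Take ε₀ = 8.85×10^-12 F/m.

Symmetry ⇒ E = E(r) r̂. Gaussian sphere of radius r = 0.508 m (r > 0.239 m, enclosing both).
Q_enc = (12.3 μC) + (-19.5 μC) = -7.20×10^-6 C.
Applying ∮E·dA = Q_enc/ε₀ with Φ = E(4πr²):
E = |Q_enc|/(4πε₀r²) = (7.20×10^-6)/(4π·8.85×10^-12·(0.508)²) = 2.51×10^5 N/C.

|E| ≈ 2.51×10^5 N/C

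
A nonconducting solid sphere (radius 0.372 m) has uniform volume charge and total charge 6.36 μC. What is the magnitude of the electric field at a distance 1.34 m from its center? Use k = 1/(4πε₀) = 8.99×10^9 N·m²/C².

|E| = 3.18×10^4 V/m

Take a concentric spherical Gaussian surface of radius r = 1.34 m (r > R, so the entire charge is enclosed).
Q_enc = 6.36 μC = 6.36×10^-6 C.
Applying ∮E·dA = Q_enc/ε₀ with Φ = E(4πr²):
E = k|Q_enc|/r² = (8.99×10^9)(6.36e-6)/(1.34)² = 3.18×10^4 N/C.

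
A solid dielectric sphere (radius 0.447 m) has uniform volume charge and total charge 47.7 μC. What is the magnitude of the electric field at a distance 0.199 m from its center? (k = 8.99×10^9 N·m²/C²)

By spherical symmetry E is radial; choose a Gaussian sphere of radius r = 0.199 m (r < R).
Only the charge within r is enclosed: Q_enc = Q·(r/R)³ = (47.7 μC)·(0.199 m/0.447 m)³ = 4.209×10^-6 C.
Gauss's law: E·4πr² = Q_enc/ε₀.
E = k|Q_enc|/r² = (8.99×10^9)(4.209×10^-6)/(0.199)² = 9.55×10^5 N/C.

E ≈ 9.55×10^5 V/m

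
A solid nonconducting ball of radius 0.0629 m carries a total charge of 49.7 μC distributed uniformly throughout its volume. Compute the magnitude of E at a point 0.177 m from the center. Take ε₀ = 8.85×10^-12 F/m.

1.43×10^7 N/C

Take a concentric spherical Gaussian surface of radius r = 0.177 m (r > R, so the entire charge is enclosed).
Q_enc = 49.7 μC = 4.97e-5 C.
By Gauss's law, ∮E·dA = E·4πr² = Q_enc/ε₀.
E = |Q_enc|/(4πε₀r²) = (4.97e-5)/(4π·8.85×10^-12·(0.177)²) = 1.43×10^7 N/C.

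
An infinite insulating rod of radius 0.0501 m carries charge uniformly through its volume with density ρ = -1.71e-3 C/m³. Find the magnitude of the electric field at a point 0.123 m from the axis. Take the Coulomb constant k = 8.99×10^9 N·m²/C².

|E| ≈ 1.97×10^6 V/m

Take a coaxial cylindrical Gaussian surface of radius r = 0.123 m and length L (r > 0.0501 m, full cross-section enclosed).
λ_enc = ρ·πR² = (-1.71e-3)π(0.0501)² = -1.348×10^-5 C/m.
Gauss's law: E·2πrL = λ_enc L/ε₀.
E = 2k|λ_enc|/r = 2(8.99×10^9)(1.348×10^-5)/(0.123) = 1.97×10^6 N/C.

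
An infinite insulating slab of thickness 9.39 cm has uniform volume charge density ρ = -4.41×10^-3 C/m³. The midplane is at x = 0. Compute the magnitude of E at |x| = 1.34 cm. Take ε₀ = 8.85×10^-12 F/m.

By symmetry E is perpendicular to the slab. A Gaussian pillbox from −1.34 cm to +1.34 cm (face area A) lies entirely within the slab.
Q_enc = ρ·(2x)·A and flux = 2EA, so 2EA = 2ρxA/ε₀ ⇒ E = |ρ|x/ε₀.
E = (4.41×10^-3)(0.0134)/(8.85×10^-12) = 6.68×10^6 N/C.

|E| = 6.68×10^6 N/C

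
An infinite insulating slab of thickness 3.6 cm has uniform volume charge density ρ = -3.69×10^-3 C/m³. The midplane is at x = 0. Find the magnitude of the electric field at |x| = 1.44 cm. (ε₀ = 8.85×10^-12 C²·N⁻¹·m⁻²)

By symmetry E is perpendicular to the slab. A Gaussian pillbox from −1.44 cm to +1.44 cm (face area A) lies entirely within the slab.
Q_enc = ρ·(2x)·A and flux = 2EA, so 2EA = 2ρxA/ε₀ ⇒ E = |ρ|x/ε₀.
E = (3.69×10^-3)(0.0144)/(8.85×10^-12) = 6.00e6 N/C.

E = 6.00×10^6 N/C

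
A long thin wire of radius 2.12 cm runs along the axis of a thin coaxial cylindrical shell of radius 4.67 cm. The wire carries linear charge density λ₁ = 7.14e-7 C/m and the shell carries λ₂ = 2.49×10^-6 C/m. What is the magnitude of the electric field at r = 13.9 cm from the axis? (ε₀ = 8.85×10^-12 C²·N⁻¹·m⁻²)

E = 4.15×10^5 V/m

By cylindrical symmetry E is radial; use a coaxial Gaussian cylinder of radius 13.9 cm and length L (r > 4.67 cm, enclosing both).
λ_enc = λ₁ + λ₂ = (7.14×10^-7) + (2.49×10^-6) = 3.204×10^-6 C/m.
Applying ∮E·dA = Q_enc/ε₀ with the end caps contributing no flux:
E = |λ_enc|/(2πε₀r) = (3.204×10^-6)/(2π·8.85×10^-12·0.139) = 4.15×10^5 N/C.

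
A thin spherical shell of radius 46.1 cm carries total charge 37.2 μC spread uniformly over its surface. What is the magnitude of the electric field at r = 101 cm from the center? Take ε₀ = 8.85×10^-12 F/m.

Use a concentric Gaussian sphere at r = 101 cm (r > 46.1 cm).
The entire shell is enclosed: Q_enc = 3.72×10^-5 C.
Applying ∮E·dA = Q_enc/ε₀ with Φ = E(4πr²):
E = |Q_enc|/(4πε₀r²) = (3.72e-5)/(4π·8.85×10^-12·(1.01)²) = 3.28×10^5 N/C.

E = 3.28×10^5 N/C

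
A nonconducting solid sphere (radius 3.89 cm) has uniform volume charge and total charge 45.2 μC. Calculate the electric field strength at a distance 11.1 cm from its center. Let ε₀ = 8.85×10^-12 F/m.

Use a concentric Gaussian sphere at r = 11.1 cm (r > R, so the entire charge is enclosed).
Q_enc = 45.2 μC = 4.52×10^-5 C.
Applying ∮E·dA = Q_enc/ε₀ with Φ = E(4πr²):
E = |Q_enc|/(4πε₀r²) = (4.52×10^-5)/(4π·8.85×10^-12·(0.111)²) = 3.30×10^7 N/C.

E = 3.30×10^7 V/m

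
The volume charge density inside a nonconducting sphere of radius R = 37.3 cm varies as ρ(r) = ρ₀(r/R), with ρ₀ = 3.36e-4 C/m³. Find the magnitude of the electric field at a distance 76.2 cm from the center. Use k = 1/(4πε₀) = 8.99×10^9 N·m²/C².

Take a concentric spherical Gaussian surface of radius r = 76.2 cm (r > R, all charge enclosed).
Q_enc = 4π ∫₀^R ρ₀(r'/R)^1 r'² dr' = 4πρ₀R³/4 = 5.478×10^-5 C.
By Gauss's law, ∮E·dA = E·4πr² = Q_enc/ε₀.
E = k|Q_enc|/r² = (8.99×10^9)(5.478×10^-5)/(0.762)² = 8.48×10^5 N/C.

|E| = 8.48×10^5 N/C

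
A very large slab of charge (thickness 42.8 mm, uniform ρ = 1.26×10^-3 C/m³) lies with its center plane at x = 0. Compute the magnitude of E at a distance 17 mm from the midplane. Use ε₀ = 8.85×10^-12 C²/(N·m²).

E = 2.42×10^6 N/C

By symmetry E is perpendicular to the slab. A Gaussian pillbox from −17 mm to +17 mm (face area A) lies entirely within the slab.
Q_enc = ρ·(2x)·A and flux = 2EA, so 2EA = 2ρxA/ε₀ ⇒ E = |ρ|x/ε₀.
E = (1.26×10^-3)(0.017)/(8.85×10^-12) = 2.42×10^6 N/C.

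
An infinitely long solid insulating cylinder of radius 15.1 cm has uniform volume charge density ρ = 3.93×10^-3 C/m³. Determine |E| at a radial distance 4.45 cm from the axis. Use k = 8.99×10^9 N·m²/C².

Choose a coaxial cylinder of radius r = 4.45 cm (arbitrary length L) as the Gaussian surface (r < R).
Enclosed charge per unit length: λ_enc = ρ·πr² = (3.93×10^-3)π(0.0445)² = 2.445e-5 C/m.
Applying ∮E·dA = Q_enc/ε₀ with the end caps contributing no flux:
E = 2k|λ_enc|/r = 2(8.99×10^9)(2.445e-5)/(0.0445) = 9.88×10^6 N/C.

9.88×10^6 N/C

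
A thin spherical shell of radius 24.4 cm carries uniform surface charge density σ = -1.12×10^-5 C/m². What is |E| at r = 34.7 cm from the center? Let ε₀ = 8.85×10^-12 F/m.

6.26×10^5 N/C

Symmetry ⇒ E = E(r) r̂. Gaussian sphere of radius r = 34.7 cm (r > 24.4 cm).
The entire shell is enclosed: Q_enc = σ·4πR² = (-1.12×10^-5)·4π·(0.244)² = -8.379e-6 C.
Applying ∮E·dA = Q_enc/ε₀ with Φ = E(4πr²):
E = |Q_enc|/(4πε₀r²) = (8.379e-6)/(4π·8.85×10^-12·(0.347)²) = 6.26e5 N/C.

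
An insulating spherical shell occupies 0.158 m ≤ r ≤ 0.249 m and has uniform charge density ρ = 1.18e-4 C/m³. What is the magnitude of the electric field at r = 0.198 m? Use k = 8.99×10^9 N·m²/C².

4.33×10^5 N/C

Take a concentric spherical Gaussian surface of radius r = 0.198 m (within the shell material, 0.158 m < r < 0.249 m).
Only the shell between 0.158 m and r is enclosed: Q_enc = ρ·(4π/3)(r³ − a³) = (1.18e-4)·(4π/3)·((0.198)³ − (0.158)³) = 1.887×10^-6 C.
By Gauss's law, ∮E·dA = E·4πr² = Q_enc/ε₀.
E = k|Q_enc|/r² = (8.99×10^9)(1.887×10^-6)/(0.198)² = 4.33×10^5 N/C.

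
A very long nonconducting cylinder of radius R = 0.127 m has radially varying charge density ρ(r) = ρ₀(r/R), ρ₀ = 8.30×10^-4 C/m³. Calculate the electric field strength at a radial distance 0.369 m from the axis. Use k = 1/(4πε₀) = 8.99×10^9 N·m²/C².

Choose a coaxial cylinder of radius r = 0.369 m (arbitrary length L) as the Gaussian surface (r > R, full charge per length enclosed).
λ_enc = 2π ∫₀^R ρ₀(r'/R)^1 r' dr' = 2πρ₀R²/3 = 2.804×10^-5 C/m.
Since E is radial and uniform over the curved surface, Φ = E·2πrL = Q_enc/ε₀ = λ_enc L/ε₀.
E = 2k|λ_enc|/r = 2(8.99×10^9)(2.804×10^-5)/(0.369) = 1.37×10^6 N/C.

E ≈ 1.37e6 N/C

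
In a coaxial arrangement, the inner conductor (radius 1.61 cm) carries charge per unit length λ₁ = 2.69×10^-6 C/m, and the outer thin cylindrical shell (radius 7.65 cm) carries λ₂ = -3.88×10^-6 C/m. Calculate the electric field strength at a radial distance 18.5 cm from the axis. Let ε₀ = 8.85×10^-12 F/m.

Coaxial Gaussian cylinder, radius r = 18.5 cm, length L (r > 7.65 cm, enclosing both).
λ_enc = λ₁ + λ₂ = (2.69e-6) + (-3.88e-6) = -1.19×10^-6 C/m.
Since E is radial and uniform over the curved surface, Φ = E·2πrL = Q_enc/ε₀ = λ_enc L/ε₀.
E = |λ_enc|/(2πε₀r) = (1.19×10^-6)/(2π·8.85×10^-12·0.185) = 1.16×10^5 N/C.

|E| ≈ 1.16×10^5 V/m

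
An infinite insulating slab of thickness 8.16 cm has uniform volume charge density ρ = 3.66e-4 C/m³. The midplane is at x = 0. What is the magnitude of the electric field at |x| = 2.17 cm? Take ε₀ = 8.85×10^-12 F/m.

E = 8.97e5 N/C

By symmetry E is perpendicular to the slab. A Gaussian pillbox from −2.17 cm to +2.17 cm (face area A) lies entirely within the slab.
Q_enc = ρ·(2x)·A and flux = 2EA, so 2EA = 2ρxA/ε₀ ⇒ E = |ρ|x/ε₀.
E = (3.66×10^-4)(0.0217)/(8.85×10^-12) = 8.97×10^5 N/C.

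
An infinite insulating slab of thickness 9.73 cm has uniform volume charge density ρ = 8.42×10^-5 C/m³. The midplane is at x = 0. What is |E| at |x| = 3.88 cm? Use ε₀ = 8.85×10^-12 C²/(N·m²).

|E| ≈ 3.69×10^5 N/C

By symmetry E is perpendicular to the slab. A Gaussian pillbox from −3.88 cm to +3.88 cm (face area A) lies entirely within the slab.
Q_enc = ρ·(2x)·A and flux = 2EA, so 2EA = 2ρxA/ε₀ ⇒ E = |ρ|x/ε₀.
E = (8.42×10^-5)(0.0388)/(8.85×10^-12) = 3.69e5 N/C.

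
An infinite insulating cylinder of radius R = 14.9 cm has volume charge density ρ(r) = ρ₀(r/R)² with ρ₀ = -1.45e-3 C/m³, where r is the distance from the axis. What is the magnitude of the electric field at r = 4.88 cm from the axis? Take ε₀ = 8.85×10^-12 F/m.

By cylindrical symmetry E is radial; use a coaxial Gaussian cylinder of radius 4.88 cm and length L (r < R).
Integrating ρ over the cross-section to radius r: λ_enc = (2πρ₀/R²) ∫₀^r r'^3 dr' = 2πρ₀ r^4/(4·R²) = -5.818×10^-7 C/m.
By Gauss's law (flux through the curved wall only), E·2πrL = λ_enc L/ε₀.
E = |λ_enc|/(2πε₀r) = (5.818×10^-7)/(2π·8.85×10^-12·0.0488) = 2.14×10^5 N/C.

|E| ≈ 2.14×10^5 N/C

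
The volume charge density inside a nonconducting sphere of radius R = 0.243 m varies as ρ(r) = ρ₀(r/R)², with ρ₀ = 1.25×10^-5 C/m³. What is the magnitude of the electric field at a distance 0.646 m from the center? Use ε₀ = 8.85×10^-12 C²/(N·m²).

E ≈ 9.71×10^3 N/C

By spherical symmetry E is radial; choose a Gaussian sphere of radius r = 0.646 m (r > R, all charge enclosed).
Q_enc = 4π ∫₀^R ρ₀(r'/R)^2 r'² dr' = 4πρ₀R³/5 = 4.508e-7 C.
Gauss's law: E·4πr² = Q_enc/ε₀.
E = |Q_enc|/(4πε₀r²) = (4.508e-7)/(4π·8.85×10^-12·(0.646)²) = 9.71×10^3 N/C.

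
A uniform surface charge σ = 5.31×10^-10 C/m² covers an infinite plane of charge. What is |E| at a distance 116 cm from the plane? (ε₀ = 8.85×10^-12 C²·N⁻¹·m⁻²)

Choose a cylindrical pillbox piercing the sheet, end faces (area A) parallel to it.
Flux Φ = 2EA and Q_enc = σA, so 2EA = σA/ε₀ ⇒ E = |σ|/(2ε₀), independent of distance.
E = |σ|/(2ε₀) = (5.31e-10)/(2·8.85×10^-12) = 30 N/C.

|E| ≈ 30 N/C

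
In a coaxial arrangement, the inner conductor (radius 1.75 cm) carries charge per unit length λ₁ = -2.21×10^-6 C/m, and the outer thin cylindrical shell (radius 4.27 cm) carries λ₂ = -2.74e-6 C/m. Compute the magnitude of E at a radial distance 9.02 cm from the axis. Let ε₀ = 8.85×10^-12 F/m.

Take a coaxial cylindrical Gaussian surface of radius r = 9.02 cm and length L (r > 4.27 cm, enclosing both).
λ_enc = λ₁ + λ₂ = (-2.21×10^-6) + (-2.74×10^-6) = -4.95×10^-6 C/m.
Since E is radial and uniform over the curved surface, Φ = E·2πrL = Q_enc/ε₀ = λ_enc L/ε₀.
E = |λ_enc|/(2πε₀r) = (4.95e-6)/(2π·8.85×10^-12·0.0902) = 9.87×10^5 N/C.

|E| ≈ 9.87e5 N/C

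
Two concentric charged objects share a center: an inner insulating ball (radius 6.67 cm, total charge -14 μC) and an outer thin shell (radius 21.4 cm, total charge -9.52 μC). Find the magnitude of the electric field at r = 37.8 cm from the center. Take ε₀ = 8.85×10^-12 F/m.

By spherical symmetry E is radial; choose a Gaussian sphere of radius r = 37.8 cm (r > 21.4 cm, enclosing both).
Q_enc = (-14 μC) + (-9.52 μC) = -2.352×10^-5 C.
By Gauss's law, ∮E·dA = E·4πr² = Q_enc/ε₀.
E = |Q_enc|/(4πε₀r²) = (2.352e-5)/(4π·8.85×10^-12·(0.378)²) = 1.48e6 N/C.

|E| = 1.48e6 V/m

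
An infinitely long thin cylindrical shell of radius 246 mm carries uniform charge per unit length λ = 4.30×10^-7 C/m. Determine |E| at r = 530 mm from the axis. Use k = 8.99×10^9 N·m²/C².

|E| = 1.46e4 N/C

Choose a coaxial cylinder of radius r = 530 mm (arbitrary length L) as the Gaussian surface (r > 246 mm).
The full line charge is enclosed: λ_enc = 4.30×10^-7 C/m.
Gauss's law: E·2πrL = λ_enc L/ε₀.
E = 2k|λ_enc|/r = 2(8.99×10^9)(4.30×10^-7)/(0.53) = 1.46×10^4 N/C.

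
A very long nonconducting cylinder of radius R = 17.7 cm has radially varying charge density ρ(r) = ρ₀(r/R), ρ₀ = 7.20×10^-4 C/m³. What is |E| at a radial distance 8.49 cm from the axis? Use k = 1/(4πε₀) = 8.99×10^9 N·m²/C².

By cylindrical symmetry E is radial; use a coaxial Gaussian cylinder of radius 8.49 cm and length L (r < R).
Integrating ρ over the cross-section to radius r: λ_enc = (2πρ₀/R) ∫₀^r r'^2 dr' = 2πρ₀ r^3/(3·R) = 5.214e-6 C/m.
By Gauss's law (flux through the curved wall only), E·2πrL = λ_enc L/ε₀.
E = 2k|λ_enc|/r = 2(8.99×10^9)(5.214×10^-6)/(0.0849) = 1.10×10^6 N/C.

|E| ≈ 1.10×10^6 N/C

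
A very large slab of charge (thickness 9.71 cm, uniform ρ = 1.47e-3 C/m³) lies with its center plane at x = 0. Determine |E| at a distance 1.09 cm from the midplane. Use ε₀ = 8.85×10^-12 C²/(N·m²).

By symmetry E is perpendicular to the slab. A Gaussian pillbox from −1.09 cm to +1.09 cm (face area A) lies entirely within the slab.
Q_enc = ρ·(2x)·A and flux = 2EA, so 2EA = 2ρxA/ε₀ ⇒ E = |ρ|x/ε₀.
E = (1.47×10^-3)(0.0109)/(8.85×10^-12) = 1.81×10^6 N/C.

|E| ≈ 1.81e6 N/C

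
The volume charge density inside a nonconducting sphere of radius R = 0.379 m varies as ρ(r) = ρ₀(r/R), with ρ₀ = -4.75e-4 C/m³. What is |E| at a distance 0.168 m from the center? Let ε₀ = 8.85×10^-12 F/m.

By spherical symmetry E is radial; choose a Gaussian sphere of radius r = 0.168 m (r < R).
Integrate the density: Q_enc = 4π ∫₀^r ρ₀(r'/R)^1 r'² dr' = 4πρ₀ r^4/(4·R) = -3.136×10^-6 C.
Since E is radial and uniform over the Gaussian sphere, Φ = E·4πr² = Q_enc/ε₀.
E = |Q_enc|/(4πε₀r²) = (3.136e-6)/(4π·8.85×10^-12·(0.168)²) = 9.99×10^5 N/C.

E ≈ 9.99×10^5 N/C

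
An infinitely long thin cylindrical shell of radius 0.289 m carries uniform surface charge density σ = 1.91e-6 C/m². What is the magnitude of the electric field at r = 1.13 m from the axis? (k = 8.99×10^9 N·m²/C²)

By cylindrical symmetry E is radial; use a coaxial Gaussian cylinder of radius 1.13 m and length L (r > 0.289 m).
The whole shell is enclosed: λ_enc = σ·2πR = (1.91×10^-6)·2π·(0.289) = 3.468×10^-6 C/m.
By Gauss's law (flux through the curved wall only), E·2πrL = λ_enc L/ε₀.
E = 2k|λ_enc|/r = 2(8.99×10^9)(3.468×10^-6)/(1.13) = 5.52×10^4 N/C.

E ≈ 5.52e4 V/m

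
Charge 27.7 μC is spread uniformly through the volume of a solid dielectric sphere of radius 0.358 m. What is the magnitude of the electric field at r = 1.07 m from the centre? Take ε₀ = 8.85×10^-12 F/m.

Take a concentric spherical Gaussian surface of radius r = 1.07 m (r > R, so the entire charge is enclosed).
Q_enc = 27.7 μC = 2.77×10^-5 C.
Gauss's law: E·4πr² = Q_enc/ε₀.
E = |Q_enc|/(4πε₀r²) = (2.77e-5)/(4π·8.85×10^-12·(1.07)²) = 2.18×10^5 N/C.

E ≈ 2.18×10^5 N/C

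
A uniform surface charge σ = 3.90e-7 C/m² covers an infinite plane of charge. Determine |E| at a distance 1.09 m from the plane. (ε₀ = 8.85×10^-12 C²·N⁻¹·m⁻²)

|E| = 2.20e4 V/m

By planar symmetry E is perpendicular to the sheet and uniform; use a Gaussian pillbox with flat faces of area A on each side of the sheet.
Only the two end caps contribute flux: Φ = 2EA. With Q_enc = σA, Gauss's law gives E = |σ|/(2ε₀).
E = |σ|/(2ε₀) = (3.90×10^-7)/(2·8.85×10^-12) = 2.20e4 N/C.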